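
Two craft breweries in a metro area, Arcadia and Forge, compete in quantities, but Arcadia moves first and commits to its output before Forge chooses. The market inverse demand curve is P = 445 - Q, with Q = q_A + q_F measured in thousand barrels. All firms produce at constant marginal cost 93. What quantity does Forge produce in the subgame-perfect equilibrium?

88

Solve by backward induction. Given q_A, the follower Forge maximises π_F = (445 - q_A - q_F)q_F - 93q_F.
∂π_F/∂q_F = 352 - q_A - 2q_F = 0 gives the reaction function q_F = (352 - q_A)/2.
The leader anticipates this reaction. Substituting into P = 445 - Q gives P = 269 - (1/2)q_A, so π_A = (269 - (1/2)q_A)q_A - 93q_A.
Maximising: ∂π_A/∂q_A = 176 - q_A = 0, giving q_A = 176.
Then q_F = (352 - 176)/2 = 88.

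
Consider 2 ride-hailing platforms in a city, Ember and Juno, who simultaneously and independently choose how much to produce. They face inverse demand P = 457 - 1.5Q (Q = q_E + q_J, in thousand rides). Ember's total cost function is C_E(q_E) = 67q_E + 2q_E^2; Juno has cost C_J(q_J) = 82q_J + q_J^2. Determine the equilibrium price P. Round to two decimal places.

300.02

Ember's profit: π_E = (457 - 1.5Q)q_E - (67q_E + 2q_E²). Setting ∂π_E/∂q_E = 0: 390 - 7q_E - (3/2)(q_J) = 0.
Juno's profit: π_J = (457 - 1.5Q)q_J - (82q_J + q_J²). Setting ∂π_J/∂q_J = 0: 375 - 5q_J - (3/2)(q_E) = 0.
So q_E = (390 - (3/2)q_J)/7 and q_J = (375 - (3/2)q_E)/5.
Substituting one into the other gives q_E = 42.3664 and q_J = 62.2901.
Total output Q = 104.6565, so price P = 457 - (3/2)·104.6565 = 300.0153.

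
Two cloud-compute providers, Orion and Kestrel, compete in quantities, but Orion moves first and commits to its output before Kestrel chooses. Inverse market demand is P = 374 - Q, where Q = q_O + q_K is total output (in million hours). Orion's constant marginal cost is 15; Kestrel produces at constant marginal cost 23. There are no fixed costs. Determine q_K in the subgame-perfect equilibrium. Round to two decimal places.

The follower Kestrel best-responds to any q_O: π_K = (374 - Q)q_K - 23q_K.
∂π_K/∂q_K = 351 - q_O - 2q_K = 0 gives the reaction function q_K = (351 - q_O)/2.
The leader anticipates this reaction. Substituting into P = 374 - Q gives P = 397/2 - (1/2)q_O, so π_O = (397/2 - (1/2)q_O)q_O - 15q_O.
Maximising: ∂π_O/∂q_O = 367/2 - q_O = 0, giving q_O = 367/2.
Then q_K = (351 - 367/2)/2 = 335/4.

83.75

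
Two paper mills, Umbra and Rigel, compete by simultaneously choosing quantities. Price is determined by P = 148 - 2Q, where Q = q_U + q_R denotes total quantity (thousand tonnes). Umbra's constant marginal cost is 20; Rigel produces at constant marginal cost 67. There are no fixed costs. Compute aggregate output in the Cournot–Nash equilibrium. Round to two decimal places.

34.83

Umbra's profit: π_U = (148 - 2Q)q_U - (20q_U). Setting ∂π_U/∂q_U = 0: 128 - 4q_U - 2(q_R) = 0.
Rigel's first-order condition: 81 - 4q_R - 2(q_U) = 0.
Best responses: q_U = (128 - 2q_R)/4, q_R = (81 - 2q_U)/4.
Substituting one into the other gives q_U = 175/6 and q_R = 17/3.
Total output Q = 175/6 + 17/3 = 209/6.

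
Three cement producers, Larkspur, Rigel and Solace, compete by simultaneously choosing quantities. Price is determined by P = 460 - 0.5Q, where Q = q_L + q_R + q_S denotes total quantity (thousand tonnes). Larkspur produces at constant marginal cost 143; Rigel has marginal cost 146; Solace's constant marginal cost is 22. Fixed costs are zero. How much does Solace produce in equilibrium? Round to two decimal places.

Larkspur's profit: π_L = (460 - 0.5Q)q_L - (143q_L). Setting ∂π_L/∂q_L = 0: 317 - q_L - (1/2)(q_R + q_S) = 0.
Rigel's first-order condition: 314 - q_R - (1/2)(q_L + q_S) = 0.
Solace's first-order condition: 438 - q_S - (1/2)(q_L + q_R) = 0.
Adding the 3 conditions: 1069 − Q − Q = 0, i.e. Q = 1069/2.
Back-substituting: q_L = (317 − 1069/4)/(1/2) = 199/2, q_R = (314 − 1069/4)/(1/2) = 187/2, q_S = (438 − 1069/4)/(1/2) = 683/2.

341.50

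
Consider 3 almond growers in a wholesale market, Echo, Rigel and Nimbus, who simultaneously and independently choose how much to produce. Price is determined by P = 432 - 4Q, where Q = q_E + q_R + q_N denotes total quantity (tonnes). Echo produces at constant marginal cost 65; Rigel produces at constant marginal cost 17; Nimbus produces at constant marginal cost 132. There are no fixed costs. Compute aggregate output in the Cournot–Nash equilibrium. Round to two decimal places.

Echo's profit: π_E = (432 - 4Q)q_E - (65q_E). Setting ∂π_E/∂q_E = 0: 367 - 8q_E - 4(q_R + q_N) = 0.
Rigel's first-order condition: 415 - 8q_R - 4(q_E + q_N) = 0.
Nimbus's first-order condition: 300 - 8q_N - 4(q_E + q_R) = 0.
Adding the 3 conditions: 1082 − 8Q − 8Q = 0, i.e. Q = 541/8.
Back-substituting: q_E = (367 − 541/2)/4 = 193/8, q_R = (415 − 541/2)/4 = 289/8, q_N = (300 − 541/2)/4 = 59/8.
Total output Q = 193/8 + 289/8 + 59/8 = 541/8.

67.63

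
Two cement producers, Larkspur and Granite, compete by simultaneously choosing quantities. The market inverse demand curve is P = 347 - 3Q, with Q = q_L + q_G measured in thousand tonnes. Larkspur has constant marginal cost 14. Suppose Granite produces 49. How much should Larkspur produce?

31

With the rival's output fixed at 49, Larkspur's profit is π_L = (347 - 3·49 - 3q_L)q_L - (14q_L) = (200 - 3q_L)q_L - (14q_L).
∂π_L/∂q_L = 186 - 6q_L = 0, so q_L = 31.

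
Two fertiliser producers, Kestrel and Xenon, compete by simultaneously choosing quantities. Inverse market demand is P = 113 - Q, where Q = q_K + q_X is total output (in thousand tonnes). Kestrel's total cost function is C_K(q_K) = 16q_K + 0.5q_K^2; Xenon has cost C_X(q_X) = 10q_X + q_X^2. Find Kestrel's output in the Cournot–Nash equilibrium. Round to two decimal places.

Kestrel's profit: π_K = (113 - Q)q_K - (16q_K + (1/2)q_K²). Setting ∂π_K/∂q_K = 0: 97 - 3q_K - (q_X) = 0.
Xenon's first-order condition: 103 - 4q_X - (q_K) = 0.
Rearranging gives the reaction functions q_K = (97 - q_X)/3 and q_X = (103 - q_K)/4.
Solving the pair: q_K = 285/11, q_X = 212/11.

25.91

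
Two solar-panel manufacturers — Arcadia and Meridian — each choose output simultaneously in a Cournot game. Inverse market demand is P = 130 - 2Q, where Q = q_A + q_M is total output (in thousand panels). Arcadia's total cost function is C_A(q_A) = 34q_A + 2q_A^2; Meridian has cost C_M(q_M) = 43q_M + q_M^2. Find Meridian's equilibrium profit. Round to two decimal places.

393.62

Arcadia's profit: π_A = (130 - 2Q)q_A - (34q_A + 2q_A²). Setting ∂π_A/∂q_A = 0: 96 - 8q_A - 2(q_M) = 0.
Meridian's profit: π_M = (130 - 2Q)q_M - (43q_M + q_M²). Setting ∂π_M/∂q_M = 0: 87 - 6q_M - 2(q_A) = 0.
Best responses: q_A = (96 - 2q_M)/8, q_M = (87 - 2q_A)/6.
Substituting one into the other gives q_A = 201/22 and q_M = 126/11.
Price P = 130 - 2·(453/22) = 977/11.
Meridian's profit: (977/11)·(126/11) - 43·(126/11) - (126/11)² = 393.6198.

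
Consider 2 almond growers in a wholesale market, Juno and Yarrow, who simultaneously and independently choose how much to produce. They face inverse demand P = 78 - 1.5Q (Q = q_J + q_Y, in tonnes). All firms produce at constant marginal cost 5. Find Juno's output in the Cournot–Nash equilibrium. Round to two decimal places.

Each firm earns π_i = (78 - 1.5Q)q_i - 5q_i.
Setting ∂π_i/∂q_i = 0 with rivals' quantities fixed: 73 - 3q_i - (3/2)q_j = 0.
With identical firms every q_j equals q_i, so q_j = q_i and 73 = (9/2)q_i, giving q_i = 146/9.

16.22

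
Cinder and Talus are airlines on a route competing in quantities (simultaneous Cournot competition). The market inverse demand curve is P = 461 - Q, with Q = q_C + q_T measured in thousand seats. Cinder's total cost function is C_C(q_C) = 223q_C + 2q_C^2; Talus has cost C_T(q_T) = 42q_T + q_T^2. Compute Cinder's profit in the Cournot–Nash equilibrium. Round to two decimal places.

Cinder's profit: π_C = (461 - Q)q_C - (223q_C + 2q_C²). Setting ∂π_C/∂q_C = 0: 238 - 6q_C - (q_T) = 0.
Talus's profit: π_T = (461 - Q)q_T - (42q_T + q_T²). Setting ∂π_T/∂q_T = 0: 419 - 4q_T - (q_C) = 0.
Rearranging gives the reaction functions q_C = (238 - q_T)/6 and q_T = (419 - q_C)/4.
Substituting one into the other gives q_C = 533/23 and q_T = 98.9565.
Price P = 461 - 122.1304 = 338.8696.
Cinder's profit: 338.8696·(533/23) - 223·(533/23) - 2(533/23)² = 1611.0907.

1611.09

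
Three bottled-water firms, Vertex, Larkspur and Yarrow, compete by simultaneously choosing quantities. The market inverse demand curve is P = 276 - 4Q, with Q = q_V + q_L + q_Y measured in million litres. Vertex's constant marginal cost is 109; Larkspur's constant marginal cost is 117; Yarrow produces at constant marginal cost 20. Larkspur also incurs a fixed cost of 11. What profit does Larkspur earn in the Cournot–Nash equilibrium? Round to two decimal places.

Vertex's profit: π_V = (276 - 4Q)q_V - (109q_V). Setting ∂π_V/∂q_V = 0: 167 - 8q_V - 4(q_L + q_Y) = 0.
Larkspur's first-order condition: 159 - 8q_L - 4(q_V + q_Y) = 0.
Yarrow's first-order condition: 256 - 8q_Y - 4(q_V + q_L) = 0.
Summing all 3 equations gives 582 − 16Q = 0, hence Q = 291/8.
Back-substituting: q_V = (167 − 291/2)/4 = 43/8, q_L = (159 − 291/2)/4 = 27/8, q_Y = (256 − 291/2)/4 = 221/8.
Price P = 276 - 4·(291/8) = 261/2.
Larkspur's profit: (261/2 - 117)·(27/8) - 11 = 553/16.

34.56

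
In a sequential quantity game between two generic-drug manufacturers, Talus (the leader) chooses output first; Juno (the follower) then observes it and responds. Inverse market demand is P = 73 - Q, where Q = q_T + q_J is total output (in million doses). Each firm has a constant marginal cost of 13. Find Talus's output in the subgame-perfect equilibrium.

Solve by backward induction. Given q_T, the follower Juno maximises π_J = (73 - q_T - q_J)q_J - 13q_J.
∂π_J/∂q_J = 60 - q_T - 2q_J = 0 gives the reaction function q_J = (60 - q_T)/2.
The leader anticipates this reaction. Substituting into P = 73 - Q gives P = 43 - (1/2)q_T, so π_T = (43 - (1/2)q_T)q_T - 13q_T.
Maximising: ∂π_T/∂q_T = 30 - q_T = 0, giving q_T = 30.
Then q_J = (60 - 30)/2 = 15.

30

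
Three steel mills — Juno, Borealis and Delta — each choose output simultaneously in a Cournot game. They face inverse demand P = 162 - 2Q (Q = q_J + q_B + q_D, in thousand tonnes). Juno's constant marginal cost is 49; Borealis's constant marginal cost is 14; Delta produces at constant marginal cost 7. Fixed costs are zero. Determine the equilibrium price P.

Juno's profit: π_J = (162 - 2Q)q_J - (49q_J). Setting ∂π_J/∂q_J = 0: 113 - 4q_J - 2(q_B + q_D) = 0.
Borealis's first-order condition: 148 - 4q_B - 2(q_J + q_D) = 0.
Delta's first-order condition: 155 - 4q_D - 2(q_J + q_B) = 0.
Adding the 3 conditions: 416 − 4Q − 4Q = 0, i.e. Q = 52.
Back-substituting: q_J = (113 − 104)/2 = 9/2, q_B = (148 − 104)/2 = 22, q_D = (155 − 104)/2 = 51/2.
Total output Q = 52, so price P = 162 - 2·52 = 58.

58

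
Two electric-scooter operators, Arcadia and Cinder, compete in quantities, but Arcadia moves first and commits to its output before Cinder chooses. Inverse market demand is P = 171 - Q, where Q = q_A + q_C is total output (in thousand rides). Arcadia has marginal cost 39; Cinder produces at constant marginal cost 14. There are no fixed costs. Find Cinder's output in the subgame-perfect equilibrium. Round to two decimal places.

51.75

Solve by backward induction. Given q_A, the follower Cinder maximises π_C = (171 - q_A - q_C)q_C - 14q_C.
∂π_C/∂q_C = 157 - q_A - 2q_C = 0 gives the reaction function q_C = (157 - q_A)/2.
Arcadia substitutes q_C(q_A) into its own profit: π_A = q_A(171 - q_A - (157 - q_A)/2) - 39q_A = (185/2 - (1/2)q_A)q_A - 39q_A.
The leader's first-order condition 107/2 - q_A = 0 yields q_A = 107/2.
Then q_C = (157 - 107/2)/2 = 207/4.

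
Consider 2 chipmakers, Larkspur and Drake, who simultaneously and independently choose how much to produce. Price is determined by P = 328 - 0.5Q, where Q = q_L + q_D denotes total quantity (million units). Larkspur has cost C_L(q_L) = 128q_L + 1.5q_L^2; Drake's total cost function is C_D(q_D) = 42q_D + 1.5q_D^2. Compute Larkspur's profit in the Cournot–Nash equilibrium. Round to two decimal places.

3480.16

Larkspur's profit: π_L = (328 - 0.5Q)q_L - (128q_L + (3/2)q_L²). Setting ∂π_L/∂q_L = 0: 200 - 4q_L - (1/2)(q_D) = 0.
Drake's first-order condition: 286 - 4q_D - (1/2)(q_L) = 0.
Rearranging gives the reaction functions q_L = (200 - (1/2)q_D)/4 and q_D = (286 - (1/2)q_L)/4.
Substituting one into the other gives q_L = 292/7 and q_D = 464/7.
Price P = 328 - (1/2)·108 = 274.
Larkspur's profit: 274·(292/7) - 128·(292/7) - (3/2)(292/7)² = 3480.1633.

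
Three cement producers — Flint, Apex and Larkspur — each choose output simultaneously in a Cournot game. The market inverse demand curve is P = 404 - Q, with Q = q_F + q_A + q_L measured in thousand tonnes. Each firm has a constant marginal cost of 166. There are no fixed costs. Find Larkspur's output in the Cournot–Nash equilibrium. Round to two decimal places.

59.50

A representative firm's profit is π_i = q_i(404 - Q) - 166q_i.
Setting ∂π_i/∂q_i = 0 with rivals' quantities fixed: 238 - 2q_i - Σ_{j≠i} q_j = 0.
By symmetry each firm produces the same amount; substituting Σ_{j≠i} q_j = 2q_i yields q_i = 238/4 = 119/2.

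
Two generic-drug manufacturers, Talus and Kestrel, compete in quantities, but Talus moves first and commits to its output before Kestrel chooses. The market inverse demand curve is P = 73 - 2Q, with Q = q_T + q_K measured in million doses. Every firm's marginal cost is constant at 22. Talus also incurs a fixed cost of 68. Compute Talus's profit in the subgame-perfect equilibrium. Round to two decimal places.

94.56

Solve by backward induction. Given q_T, the follower Kestrel maximises π_K = (73 - 2q_T - 2q_K)q_K - 22q_K.
Follower FOC: 51 - 2q_T - 4q_K = 0, so q_K(q_T) = (51 - 2q_T)/4.
The leader anticipates this reaction. Substituting into P = 73 - 2Q gives P = 95/2 - q_T, so π_T = (95/2 - q_T)q_T - 22q_T.
The leader's first-order condition 51/2 - 2q_T = 0 yields q_T = 51/4.
Then q_K = (51 - 2·(51/4))/4 = 51/8.
Price P = 73 - 2·(153/8) = 139/4.
Talus's profit: (139/4 - 22)·(51/4) - 68 = 1513/16.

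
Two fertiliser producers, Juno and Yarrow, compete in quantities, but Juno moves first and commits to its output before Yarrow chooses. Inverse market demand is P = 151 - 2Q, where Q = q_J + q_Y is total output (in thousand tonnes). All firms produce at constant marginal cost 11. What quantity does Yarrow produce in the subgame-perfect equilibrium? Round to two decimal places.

17.50

Solve by backward induction. Given q_J, the follower Yarrow maximises π_Y = (151 - 2q_J - 2q_Y)q_Y - 11q_Y.
Follower FOC: 140 - 2q_J - 4q_Y = 0, so q_Y(q_J) = (140 - 2q_J)/4.
The leader anticipates this reaction. Substituting into P = 151 - 2Q gives P = 81 - q_J, so π_J = (81 - q_J)q_J - 11q_J.
Maximising: ∂π_J/∂q_J = 70 - 2q_J = 0, giving q_J = 35.
Then q_Y = (140 - 2·35)/4 = 35/2.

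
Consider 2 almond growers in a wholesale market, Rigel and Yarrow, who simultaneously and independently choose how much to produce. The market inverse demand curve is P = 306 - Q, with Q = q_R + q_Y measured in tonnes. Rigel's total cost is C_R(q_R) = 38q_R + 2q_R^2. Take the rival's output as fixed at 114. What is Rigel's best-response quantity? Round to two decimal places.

25.67

With the rival's output fixed at 114, Rigel's profit is π_R = (306 - 114 - q_R)q_R - (38q_R + 2q_R²) = (192 - q_R)q_R - (38q_R + 2q_R²).
∂π_R/∂q_R = 154 - 6q_R = 0, so q_R = 77/3.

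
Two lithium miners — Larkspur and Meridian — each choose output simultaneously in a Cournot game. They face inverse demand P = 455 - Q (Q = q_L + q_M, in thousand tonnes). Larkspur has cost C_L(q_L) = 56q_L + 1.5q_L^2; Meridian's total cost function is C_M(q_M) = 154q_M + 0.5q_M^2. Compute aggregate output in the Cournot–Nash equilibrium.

Larkspur's profit: π_L = (455 - Q)q_L - (56q_L + (3/2)q_L²). Setting ∂π_L/∂q_L = 0: 399 - 5q_L - (q_M) = 0.
Meridian's profit: π_M = (455 - Q)q_M - (154q_M + (1/2)q_M²). Setting ∂π_M/∂q_M = 0: 301 - 3q_M - (q_L) = 0.
Rearranging gives the reaction functions q_L = (399 - q_M)/5 and q_M = (301 - q_L)/3.
Solving the pair: q_L = 64, q_M = 79.
Total output Q = 64 + 79 = 143.

143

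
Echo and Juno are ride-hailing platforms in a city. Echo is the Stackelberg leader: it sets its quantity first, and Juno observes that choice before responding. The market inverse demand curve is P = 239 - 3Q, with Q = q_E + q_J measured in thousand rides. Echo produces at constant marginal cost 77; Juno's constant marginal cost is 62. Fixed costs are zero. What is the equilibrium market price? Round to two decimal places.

Solve by backward induction. Given q_E, the follower Juno maximises π_J = (239 - 3q_E - 3q_J)q_J - 62q_J.
∂π_J/∂q_J = 177 - 3q_E - 6q_J = 0 gives the reaction function q_J = (177 - 3q_E)/6.
Echo substitutes q_J(q_E) into its own profit: π_E = q_E(239 - 3q_E - (177 - 3q_E)/2) - 77q_E = (301/2 - (3/2)q_E)q_E - 77q_E.
Leader FOC: 147/2 - 3q_E = 0, so q_E = 49/2.
Then q_J = (177 - 3·(49/2))/6 = 69/4.
Total output Q = 167/4, so price P = 239 - 3·(167/4) = 455/4.

113.75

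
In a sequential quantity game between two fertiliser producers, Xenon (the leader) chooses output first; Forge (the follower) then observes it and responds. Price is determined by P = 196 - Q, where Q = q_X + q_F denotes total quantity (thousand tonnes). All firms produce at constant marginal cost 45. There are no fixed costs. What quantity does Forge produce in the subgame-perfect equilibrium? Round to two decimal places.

37.75

Solve by backward induction. Given q_X, the follower Forge maximises π_F = (196 - q_X - q_F)q_F - 45q_F.
Follower FOC: 151 - q_X - 2q_F = 0, so q_F(q_X) = (151 - q_X)/2.
The leader anticipates this reaction. Substituting into P = 196 - Q gives P = 241/2 - (1/2)q_X, so π_X = (241/2 - (1/2)q_X)q_X - 45q_X.
The leader's first-order condition 151/2 - q_X = 0 yields q_X = 151/2.
Then q_F = (151 - 151/2)/2 = 151/4.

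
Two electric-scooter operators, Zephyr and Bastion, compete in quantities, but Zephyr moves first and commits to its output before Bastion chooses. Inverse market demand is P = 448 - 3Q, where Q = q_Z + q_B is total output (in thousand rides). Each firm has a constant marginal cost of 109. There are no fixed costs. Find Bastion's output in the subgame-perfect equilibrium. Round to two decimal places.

The follower Bastion best-responds to any q_Z: π_B = (448 - 3Q)q_B - 109q_B.
Setting the follower's marginal profit to zero, 339 - 3q_Z - 6q_B = 0, i.e. q_B = (339 - 3q_Z)/6.
The leader anticipates this reaction. Substituting into P = 448 - 3Q gives P = 557/2 - (3/2)q_Z, so π_Z = (557/2 - (3/2)q_Z)q_Z - 109q_Z.
The leader's first-order condition 339/2 - 3q_Z = 0 yields q_Z = 113/2.
Then q_B = (339 - 3·(113/2))/6 = 113/4.

28.25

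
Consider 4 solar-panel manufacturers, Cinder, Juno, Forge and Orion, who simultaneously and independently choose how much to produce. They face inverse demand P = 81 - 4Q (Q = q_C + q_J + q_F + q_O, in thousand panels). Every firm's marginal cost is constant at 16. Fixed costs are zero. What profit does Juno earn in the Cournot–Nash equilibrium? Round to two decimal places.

42.25

A representative firm's profit is π_i = q_i(81 - 4Q) - 16q_i.
Setting ∂π_i/∂q_i = 0 with rivals' quantities fixed: 65 - 8q_i - 4·Σ_{j≠i} q_j = 0.
By symmetry each firm produces the same amount; substituting Σ_{j≠i} q_j = 3q_i yields q_i = 65/20 = 13/4.
Price P = 81 - 4·13 = 29.
Juno's profit: (29 - 16)·(13/4) = 169/4.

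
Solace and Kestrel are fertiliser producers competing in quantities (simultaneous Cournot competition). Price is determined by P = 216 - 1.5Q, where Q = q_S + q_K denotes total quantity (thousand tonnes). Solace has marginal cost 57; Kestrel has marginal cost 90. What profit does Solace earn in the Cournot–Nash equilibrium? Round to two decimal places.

2730.67

Solace's profit: π_S = (216 - 1.5Q)q_S - (57q_S). Setting ∂π_S/∂q_S = 0: 159 - 3q_S - (3/2)(q_K) = 0.
Kestrel's profit: π_K = (216 - 1.5Q)q_K - (90q_K). Setting ∂π_K/∂q_K = 0: 126 - 3q_K - (3/2)(q_S) = 0.
Rearranging gives the reaction functions q_S = (159 - (3/2)q_K)/3 and q_K = (126 - (3/2)q_S)/3.
Solving the pair: q_S = 128/3, q_K = 62/3.
Price P = 216 - (3/2)·(190/3) = 121.
Solace's profit: (121 - 57)·(128/3) = 2730.6667.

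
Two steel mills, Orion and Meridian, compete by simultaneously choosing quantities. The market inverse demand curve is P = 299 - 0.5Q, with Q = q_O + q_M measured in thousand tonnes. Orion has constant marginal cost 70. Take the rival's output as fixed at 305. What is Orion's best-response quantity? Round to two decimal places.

With the rival's output fixed at 305, Orion's profit is π_O = (299 - (1/2)·305 - (1/2)q_O)q_O - (70q_O) = (293/2 - (1/2)q_O)q_O - (70q_O).
∂π_O/∂q_O = 153/2 - q_O = 0, so q_O = 153/2.

76.50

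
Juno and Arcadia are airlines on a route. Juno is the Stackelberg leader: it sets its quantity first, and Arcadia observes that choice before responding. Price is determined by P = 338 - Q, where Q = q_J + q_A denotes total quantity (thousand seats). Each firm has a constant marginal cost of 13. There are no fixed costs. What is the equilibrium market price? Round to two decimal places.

94.25

Solve by backward induction. Given q_J, the follower Arcadia maximises π_A = (338 - q_J - q_A)q_A - 13q_A.
∂π_A/∂q_A = 325 - q_J - 2q_A = 0 gives the reaction function q_A = (325 - q_J)/2.
Juno substitutes q_A(q_J) into its own profit: π_J = q_J(338 - q_J - (325 - q_J)/2) - 13q_J = (351/2 - (1/2)q_J)q_J - 13q_J.
Maximising: ∂π_J/∂q_J = 325/2 - q_J = 0, giving q_J = 325/2.
Then q_A = (325 - 325/2)/2 = 325/4.
Total output Q = 975/4, so price P = 338 - 975/4 = 377/4.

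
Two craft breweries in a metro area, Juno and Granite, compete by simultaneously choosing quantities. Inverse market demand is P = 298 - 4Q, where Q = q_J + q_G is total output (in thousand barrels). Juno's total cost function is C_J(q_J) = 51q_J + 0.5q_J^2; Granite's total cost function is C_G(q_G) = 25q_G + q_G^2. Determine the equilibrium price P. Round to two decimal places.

Juno's profit: π_J = (298 - 4Q)q_J - (51q_J + (1/2)q_J²). Setting ∂π_J/∂q_J = 0: 247 - 9q_J - 4(q_G) = 0.
Granite's first-order condition: 273 - 10q_G - 4(q_J) = 0.
Best responses: q_J = (247 - 4q_G)/9, q_G = (273 - 4q_J)/10.
Solving the pair: q_J = 689/37, q_G = 1469/74.
Total output Q = 38.4730, so price P = 298 - 4·38.4730 = 144.1081.

144.11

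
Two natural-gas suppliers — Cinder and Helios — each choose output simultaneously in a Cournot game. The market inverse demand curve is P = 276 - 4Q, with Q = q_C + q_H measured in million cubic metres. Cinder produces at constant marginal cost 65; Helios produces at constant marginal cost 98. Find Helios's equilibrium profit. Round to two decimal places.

Cinder's profit: π_C = (276 - 4Q)q_C - (65q_C). Setting ∂π_C/∂q_C = 0: 211 - 8q_C - 4(q_H) = 0.
Helios's profit: π_H = (276 - 4Q)q_H - (98q_H). Setting ∂π_H/∂q_H = 0: 178 - 8q_H - 4(q_C) = 0.
So q_C = (211 - 4q_H)/8 and q_H = (178 - 4q_C)/8.
Substituting one into the other gives q_C = 61/3 and q_H = 145/12.
Price P = 276 - 4·(389/12) = 439/3.
Helios's profit: (439/3 - 98)·(145/12) = 584.0278.

584.03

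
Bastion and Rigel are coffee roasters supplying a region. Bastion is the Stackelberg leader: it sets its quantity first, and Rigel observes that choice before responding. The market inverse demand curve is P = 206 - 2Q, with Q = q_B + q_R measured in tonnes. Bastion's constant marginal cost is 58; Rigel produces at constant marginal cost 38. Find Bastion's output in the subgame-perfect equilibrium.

32

The follower Rigel best-responds to any q_B: π_R = (206 - 2Q)q_R - 38q_R.
Follower FOC: 168 - 2q_B - 4q_R = 0, so q_R(q_B) = (168 - 2q_B)/4.
Bastion substitutes q_R(q_B) into its own profit: π_B = q_B(206 - 2q_B - (168 - 2q_B)/2) - 58q_B = (122 - q_B)q_B - 58q_B.
The leader's first-order condition 64 - 2q_B = 0 yields q_B = 32.
Then q_R = (168 - 2·32)/4 = 26.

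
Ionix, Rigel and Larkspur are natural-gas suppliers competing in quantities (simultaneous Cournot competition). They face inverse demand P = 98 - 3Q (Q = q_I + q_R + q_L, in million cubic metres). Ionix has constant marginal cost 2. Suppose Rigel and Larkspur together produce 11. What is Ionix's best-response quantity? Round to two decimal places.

10.50

With rivals' combined output fixed at 11, Ionix's profit is π_I = (98 - 3·11 - 3q_I)q_I - (2q_I) = (65 - 3q_I)q_I - (2q_I).
∂π_I/∂q_I = 63 - 6q_I = 0, so q_I = 21/2.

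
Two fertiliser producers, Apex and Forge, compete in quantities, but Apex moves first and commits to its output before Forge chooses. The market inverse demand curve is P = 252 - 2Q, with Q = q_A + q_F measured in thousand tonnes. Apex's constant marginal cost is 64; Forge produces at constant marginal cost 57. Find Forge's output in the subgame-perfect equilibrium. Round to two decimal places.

The follower Forge best-responds to any q_A: π_F = (252 - 2Q)q_F - 57q_F.
∂π_F/∂q_F = 195 - 2q_A - 4q_F = 0 gives the reaction function q_F = (195 - 2q_A)/4.
The leader anticipates this reaction. Substituting into P = 252 - 2Q gives P = 309/2 - q_A, so π_A = (309/2 - q_A)q_A - 64q_A.
The leader's first-order condition 181/2 - 2q_A = 0 yields q_A = 181/4.
Then q_F = (195 - 2·(181/4))/4 = 209/8.

26.13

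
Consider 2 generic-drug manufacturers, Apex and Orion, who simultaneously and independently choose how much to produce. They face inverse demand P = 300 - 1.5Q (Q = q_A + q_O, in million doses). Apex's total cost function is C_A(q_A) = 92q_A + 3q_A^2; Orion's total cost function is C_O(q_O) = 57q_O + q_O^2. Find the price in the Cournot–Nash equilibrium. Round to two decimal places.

210.51

Apex's profit: π_A = (300 - 1.5Q)q_A - (92q_A + 3q_A²). Setting ∂π_A/∂q_A = 0: 208 - 9q_A - (3/2)(q_O) = 0.
Orion's profit: π_O = (300 - 1.5Q)q_O - (57q_O + q_O²). Setting ∂π_O/∂q_O = 0: 243 - 5q_O - (3/2)(q_A) = 0.
Rearranging gives the reaction functions q_A = (208 - (3/2)q_O)/9 and q_O = (243 - (3/2)q_A)/5.
Solving the pair: q_A = 15.8012, q_O = 43.8596.
Total output Q = 59.6608, so price P = 300 - (3/2)·59.6608 = 210.5088.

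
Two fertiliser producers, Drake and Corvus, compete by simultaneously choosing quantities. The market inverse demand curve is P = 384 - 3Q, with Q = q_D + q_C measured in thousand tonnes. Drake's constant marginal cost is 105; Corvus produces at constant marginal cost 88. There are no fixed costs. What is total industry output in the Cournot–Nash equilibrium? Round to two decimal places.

63.89

Drake's profit: π_D = (384 - 3Q)q_D - (105q_D). Setting ∂π_D/∂q_D = 0: 279 - 6q_D - 3(q_C) = 0.
Corvus's first-order condition: 296 - 6q_C - 3(q_D) = 0.
So q_D = (279 - 3q_C)/6 and q_C = (296 - 3q_D)/6.
Solving the pair: q_D = 262/9, q_C = 313/9.
Total output Q = 262/9 + 313/9 = 575/9.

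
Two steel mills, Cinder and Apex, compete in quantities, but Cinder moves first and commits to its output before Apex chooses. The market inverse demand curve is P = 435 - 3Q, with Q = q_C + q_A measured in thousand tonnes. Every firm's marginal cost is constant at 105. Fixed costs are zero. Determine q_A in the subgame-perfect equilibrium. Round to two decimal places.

27.50

Solve by backward induction. Given q_C, the follower Apex maximises π_A = (435 - 3q_C - 3q_A)q_A - 105q_A.
Setting the follower's marginal profit to zero, 330 - 3q_C - 6q_A = 0, i.e. q_A = (330 - 3q_C)/6.
Cinder substitutes q_A(q_C) into its own profit: π_C = q_C(435 - 3q_C - (330 - 3q_C)/2) - 105q_C = (270 - (3/2)q_C)q_C - 105q_C.
Maximising: ∂π_C/∂q_C = 165 - 3q_C = 0, giving q_C = 55.
Then q_A = (330 - 3·55)/6 = 55/2.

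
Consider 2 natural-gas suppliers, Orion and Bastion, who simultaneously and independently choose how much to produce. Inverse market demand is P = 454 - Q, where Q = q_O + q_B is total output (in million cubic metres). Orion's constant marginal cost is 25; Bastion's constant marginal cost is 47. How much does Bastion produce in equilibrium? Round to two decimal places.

128.33

Orion's profit: π_O = (454 - Q)q_O - (25q_O). Setting ∂π_O/∂q_O = 0: 429 - 2q_O - (q_B) = 0.
Bastion's first-order condition: 407 - 2q_B - (q_O) = 0.
Rearranging gives the reaction functions q_O = (429 - q_B)/2 and q_B = (407 - q_O)/2.
Substituting one into the other gives q_O = 451/3 and q_B = 385/3.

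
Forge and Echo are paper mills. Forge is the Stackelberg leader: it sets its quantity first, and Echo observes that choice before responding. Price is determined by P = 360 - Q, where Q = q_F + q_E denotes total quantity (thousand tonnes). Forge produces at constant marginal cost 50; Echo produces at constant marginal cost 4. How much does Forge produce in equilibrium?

The follower Echo best-responds to any q_F: π_E = (360 - Q)q_E - 4q_E.
∂π_E/∂q_E = 356 - q_F - 2q_E = 0 gives the reaction function q_E = (356 - q_F)/2.
The leader anticipates this reaction. Substituting into P = 360 - Q gives P = 182 - (1/2)q_F, so π_F = (182 - (1/2)q_F)q_F - 50q_F.
The leader's first-order condition 132 - q_F = 0 yields q_F = 132.
Then q_E = (356 - 132)/2 = 112.

132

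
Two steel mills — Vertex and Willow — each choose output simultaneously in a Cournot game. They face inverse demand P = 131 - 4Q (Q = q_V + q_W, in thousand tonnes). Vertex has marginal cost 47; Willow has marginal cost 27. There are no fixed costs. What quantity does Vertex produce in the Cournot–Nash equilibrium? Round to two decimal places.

5.33

Vertex's profit: π_V = (131 - 4Q)q_V - (47q_V). Setting ∂π_V/∂q_V = 0: 84 - 8q_V - 4(q_W) = 0.
Willow's first-order condition: 104 - 8q_W - 4(q_V) = 0.
Best responses: q_V = (84 - 4q_W)/8, q_W = (104 - 4q_V)/8.
Substituting one into the other gives q_V = 16/3 and q_W = 31/3.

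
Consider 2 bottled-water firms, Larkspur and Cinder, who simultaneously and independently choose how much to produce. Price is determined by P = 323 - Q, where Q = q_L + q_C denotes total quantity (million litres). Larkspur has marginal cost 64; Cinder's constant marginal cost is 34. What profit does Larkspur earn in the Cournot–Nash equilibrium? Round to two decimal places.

5826.78

Larkspur's profit: π_L = (323 - Q)q_L - (64q_L). Setting ∂π_L/∂q_L = 0: 259 - 2q_L - (q_C) = 0.
Cinder's profit: π_C = (323 - Q)q_C - (34q_C). Setting ∂π_C/∂q_C = 0: 289 - 2q_C - (q_L) = 0.
Best responses: q_L = (259 - q_C)/2, q_C = (289 - q_L)/2.
Solving the pair: q_L = 229/3, q_C = 319/3.
Price P = 323 - 548/3 = 421/3.
Larkspur's profit: (421/3 - 64)·(229/3) = 5826.7778.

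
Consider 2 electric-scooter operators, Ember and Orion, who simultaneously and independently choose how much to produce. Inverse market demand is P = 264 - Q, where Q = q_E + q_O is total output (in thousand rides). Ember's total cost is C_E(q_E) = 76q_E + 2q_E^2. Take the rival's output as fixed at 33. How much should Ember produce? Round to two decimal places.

25.83

With the rival's output fixed at 33, Ember's profit is π_E = (264 - 33 - q_E)q_E - (76q_E + 2q_E²) = (231 - q_E)q_E - (76q_E + 2q_E²).
∂π_E/∂q_E = 155 - 6q_E = 0, so q_E = 155/6.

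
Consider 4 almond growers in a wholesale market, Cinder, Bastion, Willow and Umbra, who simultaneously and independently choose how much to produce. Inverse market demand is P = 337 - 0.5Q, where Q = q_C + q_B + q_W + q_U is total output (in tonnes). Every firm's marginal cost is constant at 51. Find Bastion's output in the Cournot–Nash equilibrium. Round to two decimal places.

A representative firm's profit is π_i = q_i(337 - 0.5Q) - 51q_i.
First-order condition (treating rivals' output as given): 286 - q_i - (1/2)·Σ_{j≠i} q_j = 0.
By symmetry each firm produces the same amount; substituting Σ_{j≠i} q_j = 3q_i yields q_i = 286/(5/2) = 572/5.

114.40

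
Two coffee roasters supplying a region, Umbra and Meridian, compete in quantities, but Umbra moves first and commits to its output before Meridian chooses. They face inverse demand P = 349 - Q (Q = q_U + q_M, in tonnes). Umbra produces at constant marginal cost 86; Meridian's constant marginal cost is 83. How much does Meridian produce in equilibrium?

68

Solve by backward induction. Given q_U, the follower Meridian maximises π_M = (349 - q_U - q_M)q_M - 83q_M.
Setting the follower's marginal profit to zero, 266 - q_U - 2q_M = 0, i.e. q_M = (266 - q_U)/2.
The leader anticipates this reaction. Substituting into P = 349 - Q gives P = 216 - (1/2)q_U, so π_U = (216 - (1/2)q_U)q_U - 86q_U.
The leader's first-order condition 130 - q_U = 0 yields q_U = 130.
Then q_M = (266 - 130)/2 = 68.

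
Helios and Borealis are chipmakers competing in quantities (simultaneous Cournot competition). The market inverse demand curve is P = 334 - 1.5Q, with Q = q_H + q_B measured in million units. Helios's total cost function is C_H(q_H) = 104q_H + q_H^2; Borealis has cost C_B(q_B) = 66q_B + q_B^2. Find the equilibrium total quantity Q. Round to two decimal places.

Helios's profit: π_H = (334 - 1.5Q)q_H - (104q_H + q_H²). Setting ∂π_H/∂q_H = 0: 230 - 5q_H - (3/2)(q_B) = 0.
Borealis's first-order condition: 268 - 5q_B - (3/2)(q_H) = 0.
Best responses: q_H = (230 - (3/2)q_B)/5, q_B = (268 - (3/2)q_H)/5.
Substituting one into the other gives q_H = 32.8791 and q_B = 43.7363.
Total output Q = 32.8791 + 43.7363 = 996/13.

76.62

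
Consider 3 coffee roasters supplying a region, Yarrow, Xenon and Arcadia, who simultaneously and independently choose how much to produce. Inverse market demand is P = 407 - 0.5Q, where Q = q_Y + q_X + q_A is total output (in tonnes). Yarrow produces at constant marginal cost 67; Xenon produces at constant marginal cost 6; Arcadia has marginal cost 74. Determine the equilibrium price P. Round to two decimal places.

Yarrow's profit: π_Y = (407 - 0.5Q)q_Y - (67q_Y). Setting ∂π_Y/∂q_Y = 0: 340 - q_Y - (1/2)(q_X + q_A) = 0.
Xenon's profit: π_X = (407 - 0.5Q)q_X - (6q_X). Setting ∂π_X/∂q_X = 0: 401 - q_X - (1/2)(q_Y + q_A) = 0.
Arcadia's first-order condition: 333 - q_A - (1/2)(q_Y + q_X) = 0.
Adding the 3 first-order conditions: 1074 − 2Q = 0, so Q = 537.
Back-substituting: q_Y = (340 − 537/2)/(1/2) = 143, q_X = (401 − 537/2)/(1/2) = 265, q_A = (333 − 537/2)/(1/2) = 129.
Total output Q = 537, so price P = 407 - (1/2)·537 = 277/2.

138.50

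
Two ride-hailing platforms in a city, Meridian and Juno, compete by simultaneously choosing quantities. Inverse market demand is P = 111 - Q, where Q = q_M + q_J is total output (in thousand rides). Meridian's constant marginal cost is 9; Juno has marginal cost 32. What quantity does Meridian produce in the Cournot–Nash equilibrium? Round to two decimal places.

Meridian's profit: π_M = (111 - Q)q_M - (9q_M). Setting ∂π_M/∂q_M = 0: 102 - 2q_M - (q_J) = 0.
Juno's profit: π_J = (111 - Q)q_J - (32q_J). Setting ∂π_J/∂q_J = 0: 79 - 2q_J - (q_M) = 0.
So q_M = (102 - q_J)/2 and q_J = (79 - q_M)/2.
Substituting one into the other gives q_M = 125/3 and q_J = 56/3.

41.67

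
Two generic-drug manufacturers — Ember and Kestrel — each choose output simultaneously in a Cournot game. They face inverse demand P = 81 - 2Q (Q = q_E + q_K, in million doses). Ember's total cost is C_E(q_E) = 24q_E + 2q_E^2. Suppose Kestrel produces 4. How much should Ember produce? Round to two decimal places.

With the rival's output fixed at 4, Ember's profit is π_E = (81 - 2·4 - 2q_E)q_E - (24q_E + 2q_E²) = (73 - 2q_E)q_E - (24q_E + 2q_E²).
∂π_E/∂q_E = 49 - 8q_E = 0, so q_E = 49/8.

6.13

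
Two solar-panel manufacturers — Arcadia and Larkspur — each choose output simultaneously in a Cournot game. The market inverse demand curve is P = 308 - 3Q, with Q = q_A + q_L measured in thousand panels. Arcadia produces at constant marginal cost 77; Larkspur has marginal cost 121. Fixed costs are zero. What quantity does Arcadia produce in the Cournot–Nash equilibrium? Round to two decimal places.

30.56

Arcadia's profit: π_A = (308 - 3Q)q_A - (77q_A). Setting ∂π_A/∂q_A = 0: 231 - 6q_A - 3(q_L) = 0.
Larkspur's first-order condition: 187 - 6q_L - 3(q_A) = 0.
So q_A = (231 - 3q_L)/6 and q_L = (187 - 3q_A)/6.
Substituting one into the other gives q_A = 275/9 and q_L = 143/9.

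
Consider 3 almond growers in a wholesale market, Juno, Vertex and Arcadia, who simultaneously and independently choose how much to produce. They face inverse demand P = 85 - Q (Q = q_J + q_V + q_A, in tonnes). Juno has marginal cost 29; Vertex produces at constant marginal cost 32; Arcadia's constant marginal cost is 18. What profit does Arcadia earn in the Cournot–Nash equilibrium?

529

Juno's profit: π_J = (85 - Q)q_J - (29q_J). Setting ∂π_J/∂q_J = 0: 56 - 2q_J - (q_V + q_A) = 0.
Vertex's profit: π_V = (85 - Q)q_V - (32q_V). Setting ∂π_V/∂q_V = 0: 53 - 2q_V - (q_J + q_A) = 0.
Arcadia's profit: π_A = (85 - Q)q_A - (18q_A). Setting ∂π_A/∂q_A = 0: 67 - 2q_A - (q_J + q_V) = 0.
Adding the 3 conditions: 176 − 2Q − 2Q = 0, i.e. Q = 44.
Back-substituting: q_J = (56 − 44) = 12, q_V = (53 − 44) = 9, q_A = (67 − 44) = 23.
Price P = 85 - 44 = 41.
Arcadia's profit: (41 - 18)·23 = 529.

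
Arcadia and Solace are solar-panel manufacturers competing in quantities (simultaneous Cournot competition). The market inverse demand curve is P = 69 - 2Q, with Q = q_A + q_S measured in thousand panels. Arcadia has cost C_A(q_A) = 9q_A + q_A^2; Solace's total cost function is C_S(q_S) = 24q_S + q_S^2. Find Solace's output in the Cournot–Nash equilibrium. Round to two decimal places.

4.69

Arcadia's profit: π_A = (69 - 2Q)q_A - (9q_A + q_A²). Setting ∂π_A/∂q_A = 0: 60 - 6q_A - 2(q_S) = 0.
Solace's first-order condition: 45 - 6q_S - 2(q_A) = 0.
Rearranging gives the reaction functions q_A = (60 - 2q_S)/6 and q_S = (45 - 2q_A)/6.
Solving the pair: q_A = 135/16, q_S = 75/16.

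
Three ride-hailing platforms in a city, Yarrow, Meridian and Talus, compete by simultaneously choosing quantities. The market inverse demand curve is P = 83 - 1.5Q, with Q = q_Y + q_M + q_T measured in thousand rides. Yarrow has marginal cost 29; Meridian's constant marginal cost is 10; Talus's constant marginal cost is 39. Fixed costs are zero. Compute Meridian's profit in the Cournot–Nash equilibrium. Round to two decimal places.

610.04

Yarrow's profit: π_Y = (83 - 1.5Q)q_Y - (29q_Y). Setting ∂π_Y/∂q_Y = 0: 54 - 3q_Y - (3/2)(q_M + q_T) = 0.
Meridian's first-order condition: 73 - 3q_M - (3/2)(q_Y + q_T) = 0.
Talus's profit: π_T = (83 - 1.5Q)q_T - (39q_T). Setting ∂π_T/∂q_T = 0: 44 - 3q_T - (3/2)(q_Y + q_M) = 0.
Summing all 3 equations gives 171 − 6Q = 0, hence Q = 57/2.
Back-substituting: q_Y = (54 − 171/4)/(3/2) = 15/2, q_M = (73 − 171/4)/(3/2) = 121/6, q_T = (44 − 171/4)/(3/2) = 5/6.
Price P = 83 - (3/2)·(57/2) = 161/4.
Meridian's profit: (161/4 - 10)·(121/6) = 610.0417.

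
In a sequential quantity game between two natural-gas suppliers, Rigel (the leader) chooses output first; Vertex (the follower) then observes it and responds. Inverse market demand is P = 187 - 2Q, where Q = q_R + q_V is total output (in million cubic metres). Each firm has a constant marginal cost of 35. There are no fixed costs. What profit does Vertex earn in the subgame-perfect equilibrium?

Solve by backward induction. Given q_R, the follower Vertex maximises π_V = (187 - 2q_R - 2q_V)q_V - 35q_V.
Setting the follower's marginal profit to zero, 152 - 2q_R - 4q_V = 0, i.e. q_V = (152 - 2q_R)/4.
The leader anticipates this reaction. Substituting into P = 187 - 2Q gives P = 111 - q_R, so π_R = (111 - q_R)q_R - 35q_R.
Maximising: ∂π_R/∂q_R = 76 - 2q_R = 0, giving q_R = 38.
Then q_V = (152 - 2·38)/4 = 19.
Price P = 187 - 2·57 = 73.
Vertex's profit: (73 - 35)·19 = 722.

722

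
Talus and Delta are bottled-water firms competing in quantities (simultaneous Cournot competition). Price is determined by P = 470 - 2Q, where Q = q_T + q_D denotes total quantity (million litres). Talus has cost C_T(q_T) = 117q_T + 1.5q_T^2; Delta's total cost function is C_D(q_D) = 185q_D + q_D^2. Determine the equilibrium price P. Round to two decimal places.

320.68

Talus's profit: π_T = (470 - 2Q)q_T - (117q_T + (3/2)q_T²). Setting ∂π_T/∂q_T = 0: 353 - 7q_T - 2(q_D) = 0.
Delta's profit: π_D = (470 - 2Q)q_D - (185q_D + q_D²). Setting ∂π_D/∂q_D = 0: 285 - 6q_D - 2(q_T) = 0.
Best responses: q_T = (353 - 2q_D)/7, q_D = (285 - 2q_T)/6.
Substituting one into the other gives q_T = 774/19 and q_D = 1289/38.
Total output Q = 74.6579, so price P = 470 - 2·74.6579 = 320.6842.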